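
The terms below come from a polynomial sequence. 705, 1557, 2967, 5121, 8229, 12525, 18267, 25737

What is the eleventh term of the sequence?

61695

D1: 852  1410  2154  3108  4296  5742  7470
D2: 558  744  954  1188  1446  1728
D3: 186  210  234  258  282
D4: 24  24  24  24
The fourth differences are constant (24).
282 + 24 = 306;  1728 + 306 = 2034;  7470 + 2034 = 9504;  25737 + 9504 = 35241
306 + 24 = 330;  2034 + 330 = 2364;  9504 + 2364 = 11868;  35241 + 11868 = 47109
330 + 24 = 354;  2364 + 354 = 2718;  11868 + 2718 = 14586;  47109 + 14586 = 61695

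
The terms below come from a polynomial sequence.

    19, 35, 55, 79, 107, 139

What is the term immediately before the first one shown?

7

16, 20, 24, 28, 32
4, 4, 4, 4
The second differences are constant at 4.
Work back: 16 − 4 = 12;  19 − 12 = 7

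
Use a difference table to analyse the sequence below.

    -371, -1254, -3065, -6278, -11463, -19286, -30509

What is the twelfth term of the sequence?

-883 , -1811 , -3213 , -5185 , -7823 , -11223
-928 , -1402 , -1972 , -2638 , -3400
-474 , -570 , -666 , -762
-96 , -96 , -96
The fourth differences are constant (-96).
-762 − 96 = -858;  -3400 − 858 = -4258;  -11223 − 4258 = -15481;  -30509 − 15481 = -45990
-858 − 96 = -954;  -4258 − 954 = -5212;  -15481 − 5212 = -20693;  -45990 − 20693 = -66683
-954 − 96 = -1050;  -5212 − 1050 = -6262;  -20693 − 6262 = -26955;  -66683 − 26955 = -93638
-1050 − 96 = -1146;  -6262 − 1146 = -7408;  -26955 − 7408 = -34363;  -93638 − 34363 = -128001
-1146 − 96 = -1242;  -7408 − 1242 = -8650;  -34363 − 8650 = -43013;  -128001 − 43013 = -171014

-171014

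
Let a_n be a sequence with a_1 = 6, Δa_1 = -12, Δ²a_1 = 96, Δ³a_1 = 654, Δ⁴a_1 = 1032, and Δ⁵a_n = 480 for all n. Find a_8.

71028

Build the table forward from the leading diagonal:
Fifth differences: 480, 480, 480, 480, 480, 480, 480, 480
Fourth differences: 1032, 1512, 1992, 2472, 2952, 3432, 3912, 4392
Third differences: 654, 1686, 3198, 5190, 7662, 10614, 14046, 17958
Second differences: 96, 750, 2436, 5634, 10824, 18486, 29100, 43146
First differences: -12, 84, 834, 3270, 8904, 19728, 38214, 67314
a: 6, -6, 78, 912, 4182, 13086, 32814, 71028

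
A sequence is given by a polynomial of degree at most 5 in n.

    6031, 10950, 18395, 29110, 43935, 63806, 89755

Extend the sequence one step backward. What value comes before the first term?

2990

Δ: 4919, 7445, 10715, 14825, 19871, 25949
Δ²: 2526, 3270, 4110, 5046, 6078
Δ³: 744, 840, 936, 1032
Δ⁴: 96, 96, 96
The fourth differences are constant at 96.
Work back: 744 − 96 = 648;  2526 − 648 = 1878;  4919 − 1878 = 3041;  6031 − 3041 = 2990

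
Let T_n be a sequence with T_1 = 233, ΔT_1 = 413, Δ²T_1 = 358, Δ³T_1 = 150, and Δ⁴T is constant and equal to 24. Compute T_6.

Build the table forward from the leading diagonal:
Δ⁴: 24  24  24  24  24  24
Δ³: 150  174  198  222  246  270
Δ²: 358  508  682  880  1102  1348
Δ: 413  771  1279  1961  2841  3943
T: 233  646  1417  2696  4657  7498

7498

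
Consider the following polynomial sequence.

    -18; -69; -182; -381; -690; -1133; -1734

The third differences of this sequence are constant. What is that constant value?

First differences: -51, -113, -199, -309, -443, -601
Second differences: -62, -86, -110, -134, -158
Third differences: -24, -24, -24, -24

-24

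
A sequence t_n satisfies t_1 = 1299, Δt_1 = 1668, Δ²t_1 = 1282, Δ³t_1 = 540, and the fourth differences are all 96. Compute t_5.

17919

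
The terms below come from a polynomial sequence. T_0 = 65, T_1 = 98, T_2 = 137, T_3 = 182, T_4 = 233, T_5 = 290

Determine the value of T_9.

578

Δ: 33, 39, 45, 51, 57
Δ²: 6, 6, 6, 6
Second differences constant at 6.
57 + 6 = 63;  290 + 63 = 353
63 + 6 = 69;  353 + 69 = 422
69 + 6 = 75;  422 + 75 = 497
75 + 6 = 81;  497 + 81 = 578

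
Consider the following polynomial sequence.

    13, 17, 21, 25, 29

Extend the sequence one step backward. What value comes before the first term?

9

First differences: 4, 4, 4, 4
The first differences are constant at 4.
Work back: 13 − 4 = 9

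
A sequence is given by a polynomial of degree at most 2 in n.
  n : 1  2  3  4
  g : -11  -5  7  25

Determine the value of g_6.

First differences: 6, 12, 18
Second differences: 6, 6
Second differences constant at 6.
18 + 6 = 24;  25 + 24 = 49
24 + 6 = 30;  49 + 30 = 79

79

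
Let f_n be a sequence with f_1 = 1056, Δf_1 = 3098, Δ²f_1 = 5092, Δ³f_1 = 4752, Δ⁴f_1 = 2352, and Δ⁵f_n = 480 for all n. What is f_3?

12344

Build the table forward from the leading diagonal:
D5: 480, 480, 480
D4: 2352, 2832, 3312
D3: 4752, 7104, 9936
D2: 5092, 9844, 16948
D1: 3098, 8190, 18034
f: 1056, 4154, 12344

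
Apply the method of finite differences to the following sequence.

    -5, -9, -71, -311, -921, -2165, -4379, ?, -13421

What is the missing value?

-7971

Using the first 7 terms:
-4  -62  -240  -610  -1244  -2214
-58  -178  -370  -634  -970
-120  -192  -264  -336
-72  -72  -72
Constant fourth difference = -72.
Extend forward: -336 − 72 = -408;  -970 − 408 = -1378;  -2214 − 1378 = -3592;  -4379 − 3592 = -7971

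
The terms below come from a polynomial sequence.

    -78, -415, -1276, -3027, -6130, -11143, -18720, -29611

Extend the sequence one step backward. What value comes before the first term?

-337, -861, -1751, -3103, -5013, -7577, -10891
-524, -890, -1352, -1910, -2564, -3314
-366, -462, -558, -654, -750
-96, -96, -96, -96
The fourth differences are constant at -96.
Work back: -366 + 96 = -270;  -524 + 270 = -254;  -337 + 254 = -83;  -78 + 83 = 5

5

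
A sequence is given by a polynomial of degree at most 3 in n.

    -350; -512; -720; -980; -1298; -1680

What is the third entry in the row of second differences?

First differences: -162, -208, -260, -318, -382
Second differences: -46, -52, -58, -64
Third differences: -6, -6, -6

-58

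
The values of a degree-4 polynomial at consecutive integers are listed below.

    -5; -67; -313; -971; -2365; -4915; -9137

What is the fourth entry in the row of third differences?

-516

Δ: -62, -246, -658, -1394, -2550, -4222
Δ²: -184, -412, -736, -1156, -1672
Δ³: -228, -324, -420, -516
Δ⁴: -96, -96, -96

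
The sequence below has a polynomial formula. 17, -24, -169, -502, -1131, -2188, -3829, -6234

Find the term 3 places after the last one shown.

-20193

-41, -145, -333, -629, -1057, -1641, -2405
-104, -188, -296, -428, -584, -764
-84, -108, -132, -156, -180
-24, -24, -24, -24
Fourth differences constant at -24.
-180 − 24 = -204;  -764 − 204 = -968;  -2405 − 968 = -3373;  -6234 − 3373 = -9607
-204 − 24 = -228;  -968 − 228 = -1196;  -3373 − 1196 = -4569;  -9607 − 4569 = -14176
-228 − 24 = -252;  -1196 − 252 = -1448;  -4569 − 1448 = -6017;  -14176 − 6017 = -20193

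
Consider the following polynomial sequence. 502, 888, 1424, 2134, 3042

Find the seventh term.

5548

D1: 386 , 536 , 710 , 908
D2: 150 , 174 , 198
D3: 24 , 24
The third differences are constant (24).
198 + 24 = 222;  908 + 222 = 1130;  3042 + 1130 = 4172
222 + 24 = 246;  1130 + 246 = 1376;  4172 + 1376 = 5548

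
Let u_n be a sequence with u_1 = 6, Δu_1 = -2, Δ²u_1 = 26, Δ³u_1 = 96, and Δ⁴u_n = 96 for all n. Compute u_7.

3744

Build the table forward from the leading diagonal:
Δ⁴: 96  96  96  96  96  96  96
Δ³: 96  192  288  384  480  576  672
Δ²: 26  122  314  602  986  1466  2042
Δ: -2  24  146  460  1062  2048  3514
u: 6  4  28  174  634  1696  3744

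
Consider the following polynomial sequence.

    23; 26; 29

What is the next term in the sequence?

Δ: 3, 3
The first differences are constant (3).
29 + 3 = 32

32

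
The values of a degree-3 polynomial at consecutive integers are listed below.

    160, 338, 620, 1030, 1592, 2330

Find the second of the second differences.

128

First differences: 178, 282, 410, 562, 738
Second differences: 104, 128, 152, 176
Third differences: 24, 24, 24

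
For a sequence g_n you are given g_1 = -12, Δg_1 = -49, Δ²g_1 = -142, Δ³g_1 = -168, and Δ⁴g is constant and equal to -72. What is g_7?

Build the table forward from the leading diagonal:
D4: -72  -72  -72  -72  -72  -72  -72
D3: -168  -240  -312  -384  -456  -528  -600
D2: -142  -310  -550  -862  -1246  -1702  -2230
D1: -49  -191  -501  -1051  -1913  -3159  -4861
g: -12  -61  -252  -753  -1804  -3717  -6876

-6876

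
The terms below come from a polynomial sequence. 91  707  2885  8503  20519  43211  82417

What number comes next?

First differences: 616, 2178, 5618, 12016, 22692, 39206
Second differences: 1562, 3440, 6398, 10676, 16514
Third differences: 1878, 2958, 4278, 5838
Fourth differences: 1080, 1320, 1560
Fifth differences: 240, 240
Fifth differences constant at 240.
1560 + 240 = 1800;  5838 + 1800 = 7638;  16514 + 7638 = 24152;  39206 + 24152 = 63358;  82417 + 63358 = 145775

145775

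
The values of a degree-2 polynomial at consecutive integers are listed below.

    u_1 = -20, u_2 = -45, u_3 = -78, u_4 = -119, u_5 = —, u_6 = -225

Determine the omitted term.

-168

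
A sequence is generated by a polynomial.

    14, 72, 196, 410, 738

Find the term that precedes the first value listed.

-2

58, 124, 214, 328
66, 90, 114
24, 24
The third differences are constant at 24.
Work back: 66 − 24 = 42;  58 − 42 = 16;  14 − 16 = -2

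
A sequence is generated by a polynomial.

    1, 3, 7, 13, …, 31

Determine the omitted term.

Using the first 4 terms:
Δ: 2  4  6
Δ²: 2  2
Constant second difference = 2.
Extend forward: 6 + 2 = 8;  13 + 8 = 21

21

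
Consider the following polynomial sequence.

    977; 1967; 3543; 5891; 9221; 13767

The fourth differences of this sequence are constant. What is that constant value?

24

Δ: 990, 1576, 2348, 3330, 4546
Δ²: 586, 772, 982, 1216
Δ³: 186, 210, 234
Δ⁴: 24, 24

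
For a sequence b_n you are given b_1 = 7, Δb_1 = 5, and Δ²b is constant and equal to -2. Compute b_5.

15

Build the table forward from the leading diagonal:
Second differences: -2, -2, -2, -2, -2
First differences: 5, 3, 1, -1, -3
b: 7, 12, 15, 16, 15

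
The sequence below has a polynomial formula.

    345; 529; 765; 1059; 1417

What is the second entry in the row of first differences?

First differences: 184, 236, 294, 358
Second differences: 52, 58, 64
Third differences: 6, 6

236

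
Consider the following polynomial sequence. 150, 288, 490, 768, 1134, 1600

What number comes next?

2178

Δ: 138 , 202 , 278 , 366 , 466
Δ²: 64 , 76 , 88 , 100
Δ³: 12 , 12 , 12
Constant third difference = 12, so extend:
100 + 12 = 112;  466 + 112 = 578;  1600 + 578 = 2178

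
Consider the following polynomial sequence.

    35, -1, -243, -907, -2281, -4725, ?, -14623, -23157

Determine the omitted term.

Using the first 6 terms:
Δ: -36  -242  -664  -1374  -2444
Δ²: -206  -422  -710  -1070
Δ³: -216  -288  -360
Δ⁴: -72  -72
Constant fourth difference = -72.
Extend forward: -360 − 72 = -432;  -1070 − 432 = -1502;  -2444 − 1502 = -3946;  -4725 − 3946 = -8671

-8671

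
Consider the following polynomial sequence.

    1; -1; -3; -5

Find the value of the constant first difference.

-2

Δ: -2, -2, -2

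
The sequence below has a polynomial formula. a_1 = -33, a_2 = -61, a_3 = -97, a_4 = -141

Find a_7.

-28 , -36 , -44
-8 , -8
The second differences are constant (-8).
-44 − 8 = -52;  -141 − 52 = -193
-52 − 8 = -60;  -193 − 60 = -253
-60 − 8 = -68;  -253 − 68 = -321

-321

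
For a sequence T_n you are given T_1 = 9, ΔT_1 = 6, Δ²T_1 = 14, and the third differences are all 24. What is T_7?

Build the table forward from the leading diagonal:
Δ³: 24  24  24  24  24  24  24
Δ²: 14  38  62  86  110  134  158
Δ: 6  20  58  120  206  316  450
T: 9  15  35  93  213  419  735

735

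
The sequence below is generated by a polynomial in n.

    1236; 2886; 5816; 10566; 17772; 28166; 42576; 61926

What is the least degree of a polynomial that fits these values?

4

Δ: 1650, 2930, 4750, 7206, 10394, 14410, 19350
Δ²: 1280, 1820, 2456, 3188, 4016, 4940
Δ³: 540, 636, 732, 828, 924
Δ⁴: 96, 96, 96, 96
The fourth differences are constant, so the polynomial has degree 4.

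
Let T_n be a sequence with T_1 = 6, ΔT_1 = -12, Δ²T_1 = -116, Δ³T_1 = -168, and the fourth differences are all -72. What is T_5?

Build the table forward from the leading diagonal:
Δ⁴: -72, -72, -72, -72, -72
Δ³: -168, -240, -312, -384, -456
Δ²: -116, -284, -524, -836, -1220
Δ: -12, -128, -412, -936, -1772
T: 6, -6, -134, -546, -1482

-1482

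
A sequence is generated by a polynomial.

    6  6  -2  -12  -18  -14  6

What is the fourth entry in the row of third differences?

Δ: 0, -8, -10, -6, 4, 20
Δ²: -8, -2, 4, 10, 16
Δ³: 6, 6, 6, 6

6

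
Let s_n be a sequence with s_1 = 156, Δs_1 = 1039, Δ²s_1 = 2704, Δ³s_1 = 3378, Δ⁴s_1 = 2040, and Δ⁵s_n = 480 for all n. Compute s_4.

Build the table forward from the leading diagonal:
Fifth differences: 480  480  480  480
Fourth differences: 2040  2520  3000  3480
Third differences: 3378  5418  7938  10938
Second differences: 2704  6082  11500  19438
First differences: 1039  3743  9825  21325
s: 156  1195  4938  14763

14763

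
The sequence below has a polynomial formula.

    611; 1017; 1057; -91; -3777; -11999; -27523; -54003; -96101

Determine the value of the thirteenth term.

-555913

406  40  -1148  -3686  -8222  -15524  -26480  -42098
-366  -1188  -2538  -4536  -7302  -10956  -15618
-822  -1350  -1998  -2766  -3654  -4662
-528  -648  -768  -888  -1008
-120  -120  -120  -120
Fifth differences constant at -120.
-1008 − 120 = -1128;  -4662 − 1128 = -5790;  -15618 − 5790 = -21408;  -42098 − 21408 = -63506;  -96101 − 63506 = -159607
-1128 − 120 = -1248;  -5790 − 1248 = -7038;  -21408 − 7038 = -28446;  -63506 − 28446 = -91952;  -159607 − 91952 = -251559
-1248 − 120 = -1368;  -7038 − 1368 = -8406;  -28446 − 8406 = -36852;  -91952 − 36852 = -128804;  -251559 − 128804 = -380363
-1368 − 120 = -1488;  -8406 − 1488 = -9894;  -36852 − 9894 = -46746;  -128804 − 46746 = -175550;  -380363 − 175550 = -555913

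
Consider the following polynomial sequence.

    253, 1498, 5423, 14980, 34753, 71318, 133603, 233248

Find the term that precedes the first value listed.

8

D1: 1245  3925  9557  19773  36565  62285  99645
D2: 2680  5632  10216  16792  25720  37360
D3: 2952  4584  6576  8928  11640
D4: 1632  1992  2352  2712
D5: 360  360  360
The fifth differences are constant at 360.
Work back: 1632 − 360 = 1272;  2952 − 1272 = 1680;  2680 − 1680 = 1000;  1245 − 1000 = 245;  253 − 245 = 8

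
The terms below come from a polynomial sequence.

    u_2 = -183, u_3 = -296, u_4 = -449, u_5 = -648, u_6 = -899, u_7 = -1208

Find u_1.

-104

Δ: -113, -153, -199, -251, -309
Δ²: -40, -46, -52, -58
Δ³: -6, -6, -6
The third differences are constant at -6.
Work back: -40 + 6 = -34;  -113 + 34 = -79;  -183 + 79 = -104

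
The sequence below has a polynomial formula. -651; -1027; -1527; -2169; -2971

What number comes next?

-3951

First differences: -376, -500, -642, -802
Second differences: -124, -142, -160
Third differences: -18, -18
The third differences are constant (-18).
-160 − 18 = -178;  -802 − 178 = -980;  -2971 − 980 = -3951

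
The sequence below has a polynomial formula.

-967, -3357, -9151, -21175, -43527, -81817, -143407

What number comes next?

-2390, -5794, -12024, -22352, -38290, -61590
-3404, -6230, -10328, -15938, -23300
-2826, -4098, -5610, -7362
-1272, -1512, -1752
-240, -240
The fifth differences are constant (-240).
-1752 − 240 = -1992;  -7362 − 1992 = -9354;  -23300 − 9354 = -32654;  -61590 − 32654 = -94244;  -143407 − 94244 = -237651

-237651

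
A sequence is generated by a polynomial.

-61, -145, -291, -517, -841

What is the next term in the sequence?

Δ: -84  -146  -226  -324
Δ²: -62  -80  -98
Δ³: -18  -18
The third differences are constant (-18).
-98 − 18 = -116;  -324 − 116 = -440;  -841 − 440 = -1281

-1281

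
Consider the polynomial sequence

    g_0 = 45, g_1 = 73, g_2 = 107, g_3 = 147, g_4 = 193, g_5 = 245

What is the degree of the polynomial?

2

28, 34, 40, 46, 52
6, 6, 6, 6
The second differences are constant, so the polynomial has degree 2.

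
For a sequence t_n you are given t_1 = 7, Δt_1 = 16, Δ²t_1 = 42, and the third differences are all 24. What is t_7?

Build the table forward from the leading diagonal:
Δ³: 24  24  24  24  24  24  24
Δ²: 42  66  90  114  138  162  186
Δ: 16  58  124  214  328  466  628
t: 7  23  81  205  419  747  1213

1213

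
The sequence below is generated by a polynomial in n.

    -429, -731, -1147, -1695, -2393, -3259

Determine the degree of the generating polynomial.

D1: -302, -416, -548, -698, -866
D2: -114, -132, -150, -168
D3: -18, -18, -18
The third differences are constant, so the polynomial has degree 3.

3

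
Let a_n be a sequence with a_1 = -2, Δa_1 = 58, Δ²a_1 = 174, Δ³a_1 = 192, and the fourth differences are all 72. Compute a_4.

Build the table forward from the leading diagonal:
D4: 72, 72, 72, 72
D3: 192, 264, 336, 408
D2: 174, 366, 630, 966
D1: 58, 232, 598, 1228
a: -2, 56, 288, 886

886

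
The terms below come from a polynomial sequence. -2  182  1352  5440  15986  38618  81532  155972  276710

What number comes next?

Δ: 184  1170  4088  10546  22632  42914  74440  120738
Δ²: 986  2918  6458  12086  20282  31526  46298
Δ³: 1932  3540  5628  8196  11244  14772
Δ⁴: 1608  2088  2568  3048  3528
Δ⁵: 480  480  480  480
Constant fifth difference = 480, so extend:
3528 + 480 = 4008;  14772 + 4008 = 18780;  46298 + 18780 = 65078;  120738 + 65078 = 185816;  276710 + 185816 = 462526

462526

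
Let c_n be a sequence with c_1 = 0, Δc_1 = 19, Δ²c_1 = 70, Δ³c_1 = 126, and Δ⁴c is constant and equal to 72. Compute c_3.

108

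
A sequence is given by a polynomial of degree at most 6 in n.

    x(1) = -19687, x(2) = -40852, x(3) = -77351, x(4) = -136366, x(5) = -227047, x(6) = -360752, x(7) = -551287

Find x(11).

-21165  -36499  -59015  -90681  -133705  -190535
-15334  -22516  -31666  -43024  -56830
-7182  -9150  -11358  -13806
-1968  -2208  -2448
-240  -240
Constant fifth difference = -240, so extend:
-2448 − 240 = -2688;  -13806 − 2688 = -16494;  -56830 − 16494 = -73324;  -190535 − 73324 = -263859;  -551287 − 263859 = -815146
-2688 − 240 = -2928;  -16494 − 2928 = -19422;  -73324 − 19422 = -92746;  -263859 − 92746 = -356605;  -815146 − 356605 = -1171751
-2928 − 240 = -3168;  -19422 − 3168 = -22590;  -92746 − 22590 = -115336;  -356605 − 115336 = -471941;  -1171751 − 471941 = -1643692
-3168 − 240 = -3408;  -22590 − 3408 = -25998;  -115336 − 25998 = -141334;  -471941 − 141334 = -613275;  -1643692 − 613275 = -2256967

-2256967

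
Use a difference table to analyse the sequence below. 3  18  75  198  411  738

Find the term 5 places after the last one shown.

4923

D1: 15 , 57 , 123 , 213 , 327
D2: 42 , 66 , 90 , 114
D3: 24 , 24 , 24
The third differences are constant (24).
114 + 24 = 138;  327 + 138 = 465;  738 + 465 = 1203
138 + 24 = 162;  465 + 162 = 627;  1203 + 627 = 1830
162 + 24 = 186;  627 + 186 = 813;  1830 + 813 = 2643
186 + 24 = 210;  813 + 210 = 1023;  2643 + 1023 = 3666
210 + 24 = 234;  1023 + 234 = 1257;  3666 + 1257 = 4923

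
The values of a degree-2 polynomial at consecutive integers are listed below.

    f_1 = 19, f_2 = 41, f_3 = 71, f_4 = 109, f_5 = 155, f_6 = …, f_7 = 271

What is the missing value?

209

Using the first 5 terms:
Δ: 22, 30, 38, 46
Δ²: 8, 8, 8
Constant second difference = 8.
Extend forward: 46 + 8 = 54;  155 + 54 = 209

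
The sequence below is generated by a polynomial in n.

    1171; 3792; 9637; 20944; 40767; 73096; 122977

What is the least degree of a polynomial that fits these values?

5

Δ: 2621, 5845, 11307, 19823, 32329, 49881
Δ²: 3224, 5462, 8516, 12506, 17552
Δ³: 2238, 3054, 3990, 5046
Δ⁴: 816, 936, 1056
Δ⁵: 120, 120
The fifth differences are constant, so the polynomial has degree 5.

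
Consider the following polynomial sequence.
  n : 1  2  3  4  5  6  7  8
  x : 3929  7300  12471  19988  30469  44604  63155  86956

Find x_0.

D1: 3371, 5171, 7517, 10481, 14135, 18551, 23801
D2: 1800, 2346, 2964, 3654, 4416, 5250
D3: 546, 618, 690, 762, 834
D4: 72, 72, 72, 72
The fourth differences are constant at 72.
Work back: 546 − 72 = 474;  1800 − 474 = 1326;  3371 − 1326 = 2045;  3929 − 2045 = 1884

1884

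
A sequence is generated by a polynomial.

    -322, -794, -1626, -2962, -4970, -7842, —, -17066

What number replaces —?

Using the first 6 terms:
First differences: -472, -832, -1336, -2008, -2872
Second differences: -360, -504, -672, -864
Third differences: -144, -168, -192
Fourth differences: -24, -24
Constant fourth difference = -24.
Extend forward: -192 − 24 = -216;  -864 − 216 = -1080;  -2872 − 1080 = -3952;  -7842 − 3952 = -11794

-11794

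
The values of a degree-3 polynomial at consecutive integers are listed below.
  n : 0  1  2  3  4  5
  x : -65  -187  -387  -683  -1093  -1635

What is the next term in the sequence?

-2327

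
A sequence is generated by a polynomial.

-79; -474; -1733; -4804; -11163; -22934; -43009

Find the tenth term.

-395 , -1259 , -3071 , -6359 , -11771 , -20075
-864 , -1812 , -3288 , -5412 , -8304
-948 , -1476 , -2124 , -2892
-528 , -648 , -768
-120 , -120
Constant fifth difference = -120, so extend:
-768 − 120 = -888;  -2892 − 888 = -3780;  -8304 − 3780 = -12084;  -20075 − 12084 = -32159;  -43009 − 32159 = -75168
-888 − 120 = -1008;  -3780 − 1008 = -4788;  -12084 − 4788 = -16872;  -32159 − 16872 = -49031;  -75168 − 49031 = -124199
-1008 − 120 = -1128;  -4788 − 1128 = -5916;  -16872 − 5916 = -22788;  -49031 − 22788 = -71819;  -124199 − 71819 = -196018

-196018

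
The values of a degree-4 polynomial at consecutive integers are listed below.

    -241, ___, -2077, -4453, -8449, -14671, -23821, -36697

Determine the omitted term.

Using the last 6 terms:
-2376  -3996  -6222  -9150  -12876
-1620  -2226  -2928  -3726
-606  -702  -798
-96  -96
Constant fourth difference = -96.
Extend backward: -606 + 96 = -510;  -1620 + 510 = -1110;  -2376 + 1110 = -1266;  -2077 + 1266 = -811

-811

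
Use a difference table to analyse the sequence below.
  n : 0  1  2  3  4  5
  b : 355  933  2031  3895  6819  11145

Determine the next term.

17263

D1: 578, 1098, 1864, 2924, 4326
D2: 520, 766, 1060, 1402
D3: 246, 294, 342
D4: 48, 48
The fourth differences are constant (48).
342 + 48 = 390;  1402 + 390 = 1792;  4326 + 1792 = 6118;  11145 + 6118 = 17263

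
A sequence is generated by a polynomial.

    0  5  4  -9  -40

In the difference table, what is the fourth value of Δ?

-31

Δ: 5, -1, -13, -31
Δ²: -6, -12, -18
Δ³: -6, -6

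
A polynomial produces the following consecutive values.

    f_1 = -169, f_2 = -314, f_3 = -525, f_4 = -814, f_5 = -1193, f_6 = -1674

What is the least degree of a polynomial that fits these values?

3

First differences: -145, -211, -289, -379, -481
Second differences: -66, -78, -90, -102
Third differences: -12, -12, -12
The third differences are constant, so the polynomial has degree 3.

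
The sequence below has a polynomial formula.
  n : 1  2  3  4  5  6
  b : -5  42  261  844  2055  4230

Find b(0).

0

Δ: 47, 219, 583, 1211, 2175
Δ²: 172, 364, 628, 964
Δ³: 192, 264, 336
Δ⁴: 72, 72
The fourth differences are constant at 72.
Work back: 192 − 72 = 120;  172 − 120 = 52;  47 − 52 = -5;  -5 + 5 = 0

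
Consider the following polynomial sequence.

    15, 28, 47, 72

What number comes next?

103

First differences: 13, 19, 25
Second differences: 6, 6
The second differences are constant (6).
25 + 6 = 31;  72 + 31 = 103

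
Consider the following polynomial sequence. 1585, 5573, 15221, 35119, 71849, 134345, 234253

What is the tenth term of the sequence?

923149

First differences: 3988 , 9648 , 19898 , 36730 , 62496 , 99908
Second differences: 5660 , 10250 , 16832 , 25766 , 37412
Third differences: 4590 , 6582 , 8934 , 11646
Fourth differences: 1992 , 2352 , 2712
Fifth differences: 360 , 360
Constant fifth difference = 360, so extend:
2712 + 360 = 3072;  11646 + 3072 = 14718;  37412 + 14718 = 52130;  99908 + 52130 = 152038;  234253 + 152038 = 386291
3072 + 360 = 3432;  14718 + 3432 = 18150;  52130 + 18150 = 70280;  152038 + 70280 = 222318;  386291 + 222318 = 608609
3432 + 360 = 3792;  18150 + 3792 = 21942;  70280 + 21942 = 92222;  222318 + 92222 = 314540;  608609 + 314540 = 923149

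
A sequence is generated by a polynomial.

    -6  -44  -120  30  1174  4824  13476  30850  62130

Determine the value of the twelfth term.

First differences: -38, -76, 150, 1144, 3650, 8652, 17374, 31280
Second differences: -38, 226, 994, 2506, 5002, 8722, 13906
Third differences: 264, 768, 1512, 2496, 3720, 5184
Fourth differences: 504, 744, 984, 1224, 1464
Fifth differences: 240, 240, 240, 240
Constant fifth difference = 240, so extend:
1464 + 240 = 1704;  5184 + 1704 = 6888;  13906 + 6888 = 20794;  31280 + 20794 = 52074;  62130 + 52074 = 114204
1704 + 240 = 1944;  6888 + 1944 = 8832;  20794 + 8832 = 29626;  52074 + 29626 = 81700;  114204 + 81700 = 195904
1944 + 240 = 2184;  8832 + 2184 = 11016;  29626 + 11016 = 40642;  81700 + 40642 = 122342;  195904 + 122342 = 318246

318246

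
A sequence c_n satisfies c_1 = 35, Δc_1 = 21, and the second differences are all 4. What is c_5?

Build the table forward from the leading diagonal:
Δ²: 4, 4, 4, 4, 4
Δ: 21, 25, 29, 33, 37
c: 35, 56, 81, 110, 143

143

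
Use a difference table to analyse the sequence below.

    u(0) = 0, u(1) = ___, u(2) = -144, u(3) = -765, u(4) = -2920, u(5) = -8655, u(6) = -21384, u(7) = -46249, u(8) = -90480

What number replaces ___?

Using the last 7 terms:
First differences: -621  -2155  -5735  -12729  -24865  -44231
Second differences: -1534  -3580  -6994  -12136  -19366
Third differences: -2046  -3414  -5142  -7230
Fourth differences: -1368  -1728  -2088
Fifth differences: -360  -360
Constant fifth difference = -360.
Extend backward: -1368 + 360 = -1008;  -2046 + 1008 = -1038;  -1534 + 1038 = -496;  -621 + 496 = -125;  -144 + 125 = -19

-19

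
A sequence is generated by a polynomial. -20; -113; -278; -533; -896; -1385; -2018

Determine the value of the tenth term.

-4961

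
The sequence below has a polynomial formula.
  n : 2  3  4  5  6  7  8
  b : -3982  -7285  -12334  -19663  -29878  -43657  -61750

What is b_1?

-1963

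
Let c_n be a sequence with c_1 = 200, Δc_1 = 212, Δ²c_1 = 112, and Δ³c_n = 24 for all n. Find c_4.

Build the table forward from the leading diagonal:
Third differences: 24  24  24  24
Second differences: 112  136  160  184
First differences: 212  324  460  620
c: 200  412  736  1196

1196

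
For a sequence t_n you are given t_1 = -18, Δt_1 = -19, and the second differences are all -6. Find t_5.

Build the table forward from the leading diagonal:
Second differences: -6  -6  -6  -6  -6
First differences: -19  -25  -31  -37  -43
t: -18  -37  -62  -93  -130

-130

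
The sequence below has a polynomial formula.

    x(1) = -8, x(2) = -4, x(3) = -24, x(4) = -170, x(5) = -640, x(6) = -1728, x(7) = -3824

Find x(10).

First differences: 4  -20  -146  -470  -1088  -2096
Second differences: -24  -126  -324  -618  -1008
Third differences: -102  -198  -294  -390
Fourth differences: -96  -96  -96
The fourth differences are constant (-96).
-390 − 96 = -486;  -1008 − 486 = -1494;  -2096 − 1494 = -3590;  -3824 − 3590 = -7414
-486 − 96 = -582;  -1494 − 582 = -2076;  -3590 − 2076 = -5666;  -7414 − 5666 = -13080
-582 − 96 = -678;  -2076 − 678 = -2754;  -5666 − 2754 = -8420;  -13080 − 8420 = -21500

-21500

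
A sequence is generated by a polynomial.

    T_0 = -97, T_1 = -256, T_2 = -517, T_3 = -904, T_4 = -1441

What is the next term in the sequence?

-2152

-159, -261, -387, -537
-102, -126, -150
-24, -24
Constant third difference = -24, so extend:
-150 − 24 = -174;  -537 − 174 = -711;  -1441 − 711 = -2152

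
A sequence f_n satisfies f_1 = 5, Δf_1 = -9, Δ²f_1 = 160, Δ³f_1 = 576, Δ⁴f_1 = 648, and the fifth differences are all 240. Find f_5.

3881

Build the table forward from the leading diagonal:
Fifth differences: 240, 240, 240, 240, 240
Fourth differences: 648, 888, 1128, 1368, 1608
Third differences: 576, 1224, 2112, 3240, 4608
Second differences: 160, 736, 1960, 4072, 7312
First differences: -9, 151, 887, 2847, 6919
f: 5, -4, 147, 1034, 3881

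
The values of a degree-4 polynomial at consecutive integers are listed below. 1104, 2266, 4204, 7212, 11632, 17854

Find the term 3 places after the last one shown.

D1: 1162 , 1938 , 3008 , 4420 , 6222
D2: 776 , 1070 , 1412 , 1802
D3: 294 , 342 , 390
D4: 48 , 48
The fourth differences are constant (48).
390 + 48 = 438;  1802 + 438 = 2240;  6222 + 2240 = 8462;  17854 + 8462 = 26316
438 + 48 = 486;  2240 + 486 = 2726;  8462 + 2726 = 11188;  26316 + 11188 = 37504
486 + 48 = 534;  2726 + 534 = 3260;  11188 + 3260 = 14448;  37504 + 14448 = 51952

51952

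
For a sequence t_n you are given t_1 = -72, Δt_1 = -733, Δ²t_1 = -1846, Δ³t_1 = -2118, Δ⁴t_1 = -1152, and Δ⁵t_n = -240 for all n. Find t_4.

-9927

Build the table forward from the leading diagonal:
D5: -240  -240  -240  -240
D4: -1152  -1392  -1632  -1872
D3: -2118  -3270  -4662  -6294
D2: -1846  -3964  -7234  -11896
D1: -733  -2579  -6543  -13777
t: -72  -805  -3384  -9927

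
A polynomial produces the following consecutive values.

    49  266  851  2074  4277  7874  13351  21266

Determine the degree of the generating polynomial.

4

First differences: 217, 585, 1223, 2203, 3597, 5477, 7915
Second differences: 368, 638, 980, 1394, 1880, 2438
Third differences: 270, 342, 414, 486, 558
Fourth differences: 72, 72, 72, 72
The fourth differences are constant, so the polynomial has degree 4.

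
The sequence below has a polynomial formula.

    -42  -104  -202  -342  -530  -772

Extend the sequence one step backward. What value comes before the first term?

Δ: -62  -98  -140  -188  -242
Δ²: -36  -42  -48  -54
Δ³: -6  -6  -6
The third differences are constant at -6.
Work back: -36 + 6 = -30;  -62 + 30 = -32;  -42 + 32 = -10

-10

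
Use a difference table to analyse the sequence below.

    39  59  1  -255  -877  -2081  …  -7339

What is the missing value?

-4131

Using the first 6 terms:
First differences: 20, -58, -256, -622, -1204
Second differences: -78, -198, -366, -582
Third differences: -120, -168, -216
Fourth differences: -48, -48
Constant fourth difference = -48.
Extend forward: -216 − 48 = -264;  -582 − 264 = -846;  -1204 − 846 = -2050;  -2081 − 2050 = -4131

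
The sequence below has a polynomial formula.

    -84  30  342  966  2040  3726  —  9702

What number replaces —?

Using the first 6 terms:
First differences: 114, 312, 624, 1074, 1686
Second differences: 198, 312, 450, 612
Third differences: 114, 138, 162
Fourth differences: 24, 24
Constant fourth difference = 24.
Extend forward: 162 + 24 = 186;  612 + 186 = 798;  1686 + 798 = 2484;  3726 + 2484 = 6210

6210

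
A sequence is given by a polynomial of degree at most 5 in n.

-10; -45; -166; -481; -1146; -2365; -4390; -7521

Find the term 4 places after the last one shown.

-35  -121  -315  -665  -1219  -2025  -3131
-86  -194  -350  -554  -806  -1106
-108  -156  -204  -252  -300
-48  -48  -48  -48
The fourth differences are constant (-48).
-300 − 48 = -348;  -1106 − 348 = -1454;  -3131 − 1454 = -4585;  -7521 − 4585 = -12106
-348 − 48 = -396;  -1454 − 396 = -1850;  -4585 − 1850 = -6435;  -12106 − 6435 = -18541
-396 − 48 = -444;  -1850 − 444 = -2294;  -6435 − 2294 = -8729;  -18541 − 8729 = -27270
-444 − 48 = -492;  -2294 − 492 = -2786;  -8729 − 2786 = -11515;  -27270 − 11515 = -38785

-38785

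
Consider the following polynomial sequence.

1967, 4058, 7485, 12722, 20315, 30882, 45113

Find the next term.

63770

2091  3427  5237  7593  10567  14231
1336  1810  2356  2974  3664
474  546  618  690
72  72  72
The fourth differences are constant (72).
690 + 72 = 762;  3664 + 762 = 4426;  14231 + 4426 = 18657;  45113 + 18657 = 63770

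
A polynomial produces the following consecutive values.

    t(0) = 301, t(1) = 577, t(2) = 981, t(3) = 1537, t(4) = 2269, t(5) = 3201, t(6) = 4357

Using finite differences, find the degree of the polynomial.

3

Δ: 276, 404, 556, 732, 932, 1156
Δ²: 128, 152, 176, 200, 224
Δ³: 24, 24, 24, 24
The third differences are constant, so the polynomial has degree 3.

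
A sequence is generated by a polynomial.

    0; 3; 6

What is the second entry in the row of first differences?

3

D1: 3, 3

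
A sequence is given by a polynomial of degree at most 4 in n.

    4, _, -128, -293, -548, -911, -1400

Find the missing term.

Using the last 5 terms:
Δ: -165, -255, -363, -489
Δ²: -90, -108, -126
Δ³: -18, -18
Constant third difference = -18.
Extend backward: -90 + 18 = -72;  -165 + 72 = -93;  -128 + 93 = -35

-35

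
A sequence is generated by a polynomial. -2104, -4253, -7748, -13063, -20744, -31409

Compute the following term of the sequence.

-45748

First differences: -2149 , -3495 , -5315 , -7681 , -10665
Second differences: -1346 , -1820 , -2366 , -2984
Third differences: -474 , -546 , -618
Fourth differences: -72 , -72
Fourth differences constant at -72.
-618 − 72 = -690;  -2984 − 690 = -3674;  -10665 − 3674 = -14339;  -31409 − 14339 = -45748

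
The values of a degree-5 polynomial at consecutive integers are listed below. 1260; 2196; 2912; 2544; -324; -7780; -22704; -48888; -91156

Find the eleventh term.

-249120

Δ: 936 , 716 , -368 , -2868 , -7456 , -14924 , -26184 , -42268
Δ²: -220 , -1084 , -2500 , -4588 , -7468 , -11260 , -16084
Δ³: -864 , -1416 , -2088 , -2880 , -3792 , -4824
Δ⁴: -552 , -672 , -792 , -912 , -1032
Δ⁵: -120 , -120 , -120 , -120
Constant fifth difference = -120, so extend:
-1032 − 120 = -1152;  -4824 − 1152 = -5976;  -16084 − 5976 = -22060;  -42268 − 22060 = -64328;  -91156 − 64328 = -155484
-1152 − 120 = -1272;  -5976 − 1272 = -7248;  -22060 − 7248 = -29308;  -64328 − 29308 = -93636;  -155484 − 93636 = -249120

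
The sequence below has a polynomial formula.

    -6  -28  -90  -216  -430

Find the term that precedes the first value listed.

0

D1: -22  -62  -126  -214
D2: -40  -64  -88
D3: -24  -24
The third differences are constant at -24.
Work back: -40 + 24 = -16;  -22 + 16 = -6;  -6 + 6 = 0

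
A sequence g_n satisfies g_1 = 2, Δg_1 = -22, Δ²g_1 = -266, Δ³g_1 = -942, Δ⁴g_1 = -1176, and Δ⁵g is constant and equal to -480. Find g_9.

-169574

Build the table forward from the leading diagonal:
Δ⁵: -480  -480  -480  -480  -480  -480  -480  -480  -480
Δ⁴: -1176  -1656  -2136  -2616  -3096  -3576  -4056  -4536  -5016
Δ³: -942  -2118  -3774  -5910  -8526  -11622  -15198  -19254  -23790
Δ²: -266  -1208  -3326  -7100  -13010  -21536  -33158  -48356  -67610
Δ: -22  -288  -1496  -4822  -11922  -24932  -46468  -79626  -127982
g: 2  -20  -308  -1804  -6626  -18548  -43480  -89948  -169574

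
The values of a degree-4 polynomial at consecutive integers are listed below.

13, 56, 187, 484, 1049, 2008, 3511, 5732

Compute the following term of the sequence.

8869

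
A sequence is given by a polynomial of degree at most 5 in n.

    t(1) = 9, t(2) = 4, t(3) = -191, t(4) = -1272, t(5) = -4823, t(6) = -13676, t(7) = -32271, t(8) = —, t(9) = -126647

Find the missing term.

-67016

Using the first 7 terms:
-5, -195, -1081, -3551, -8853, -18595
-190, -886, -2470, -5302, -9742
-696, -1584, -2832, -4440
-888, -1248, -1608
-360, -360
Constant fifth difference = -360.
Extend forward: -1608 − 360 = -1968;  -4440 − 1968 = -6408;  -9742 − 6408 = -16150;  -18595 − 16150 = -34745;  -32271 − 34745 = -67016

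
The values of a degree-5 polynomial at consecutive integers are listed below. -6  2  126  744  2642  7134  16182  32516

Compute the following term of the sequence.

Δ: 8  124  618  1898  4492  9048  16334
Δ²: 116  494  1280  2594  4556  7286
Δ³: 378  786  1314  1962  2730
Δ⁴: 408  528  648  768
Δ⁵: 120  120  120
The fifth differences are constant (120).
768 + 120 = 888;  2730 + 888 = 3618;  7286 + 3618 = 10904;  16334 + 10904 = 27238;  32516 + 27238 = 59754

59754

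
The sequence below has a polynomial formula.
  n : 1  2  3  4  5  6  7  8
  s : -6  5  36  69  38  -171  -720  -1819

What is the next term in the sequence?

-3726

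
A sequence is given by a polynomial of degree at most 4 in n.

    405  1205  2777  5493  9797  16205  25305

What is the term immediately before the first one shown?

Δ: 800  1572  2716  4304  6408  9100
Δ²: 772  1144  1588  2104  2692
Δ³: 372  444  516  588
Δ⁴: 72  72  72
The fourth differences are constant at 72.
Work back: 372 − 72 = 300;  772 − 300 = 472;  800 − 472 = 328;  405 − 328 = 77

77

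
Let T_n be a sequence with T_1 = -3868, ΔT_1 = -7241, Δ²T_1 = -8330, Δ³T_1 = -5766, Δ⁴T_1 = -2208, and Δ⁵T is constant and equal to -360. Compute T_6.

Build the table forward from the leading diagonal:
D5: -360, -360, -360, -360, -360, -360
D4: -2208, -2568, -2928, -3288, -3648, -4008
D3: -5766, -7974, -10542, -13470, -16758, -20406
D2: -8330, -14096, -22070, -32612, -46082, -62840
D1: -7241, -15571, -29667, -51737, -84349, -130431
T: -3868, -11109, -26680, -56347, -108084, -192433

-192433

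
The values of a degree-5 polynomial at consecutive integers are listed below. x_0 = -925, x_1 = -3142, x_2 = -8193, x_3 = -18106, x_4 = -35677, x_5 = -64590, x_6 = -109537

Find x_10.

-585505

Δ: -2217, -5051, -9913, -17571, -28913, -44947
Δ²: -2834, -4862, -7658, -11342, -16034
Δ³: -2028, -2796, -3684, -4692
Δ⁴: -768, -888, -1008
Δ⁵: -120, -120
Fifth differences constant at -120.
-1008 − 120 = -1128;  -4692 − 1128 = -5820;  -16034 − 5820 = -21854;  -44947 − 21854 = -66801;  -109537 − 66801 = -176338
-1128 − 120 = -1248;  -5820 − 1248 = -7068;  -21854 − 7068 = -28922;  -66801 − 28922 = -95723;  -176338 − 95723 = -272061
-1248 − 120 = -1368;  -7068 − 1368 = -8436;  -28922 − 8436 = -37358;  -95723 − 37358 = -133081;  -272061 − 133081 = -405142
-1368 − 120 = -1488;  -8436 − 1488 = -9924;  -37358 − 9924 = -47282;  -133081 − 47282 = -180363;  -405142 − 180363 = -585505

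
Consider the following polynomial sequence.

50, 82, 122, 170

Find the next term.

226

Δ: 32, 40, 48
Δ²: 8, 8
The second differences are constant (8).
48 + 8 = 56;  170 + 56 = 226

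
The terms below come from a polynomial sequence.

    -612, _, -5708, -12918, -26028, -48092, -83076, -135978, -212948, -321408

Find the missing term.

-2136

Using the last 8 terms:
Δ: -7210  -13110  -22064  -34984  -52902  -76970  -108460
Δ²: -5900  -8954  -12920  -17918  -24068  -31490
Δ³: -3054  -3966  -4998  -6150  -7422
Δ⁴: -912  -1032  -1152  -1272
Δ⁵: -120  -120  -120
Constant fifth difference = -120.
Extend backward: -912 + 120 = -792;  -3054 + 792 = -2262;  -5900 + 2262 = -3638;  -7210 + 3638 = -3572;  -5708 + 3572 = -2136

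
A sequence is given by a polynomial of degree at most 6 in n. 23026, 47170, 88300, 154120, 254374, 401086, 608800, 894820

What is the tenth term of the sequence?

1786234

D1: 24144 , 41130 , 65820 , 100254 , 146712 , 207714 , 286020
D2: 16986 , 24690 , 34434 , 46458 , 61002 , 78306
D3: 7704 , 9744 , 12024 , 14544 , 17304
D4: 2040 , 2280 , 2520 , 2760
D5: 240 , 240 , 240
Fifth differences constant at 240.
2760 + 240 = 3000;  17304 + 3000 = 20304;  78306 + 20304 = 98610;  286020 + 98610 = 384630;  894820 + 384630 = 1279450
3000 + 240 = 3240;  20304 + 3240 = 23544;  98610 + 23544 = 122154;  384630 + 122154 = 506784;  1279450 + 506784 = 1786234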